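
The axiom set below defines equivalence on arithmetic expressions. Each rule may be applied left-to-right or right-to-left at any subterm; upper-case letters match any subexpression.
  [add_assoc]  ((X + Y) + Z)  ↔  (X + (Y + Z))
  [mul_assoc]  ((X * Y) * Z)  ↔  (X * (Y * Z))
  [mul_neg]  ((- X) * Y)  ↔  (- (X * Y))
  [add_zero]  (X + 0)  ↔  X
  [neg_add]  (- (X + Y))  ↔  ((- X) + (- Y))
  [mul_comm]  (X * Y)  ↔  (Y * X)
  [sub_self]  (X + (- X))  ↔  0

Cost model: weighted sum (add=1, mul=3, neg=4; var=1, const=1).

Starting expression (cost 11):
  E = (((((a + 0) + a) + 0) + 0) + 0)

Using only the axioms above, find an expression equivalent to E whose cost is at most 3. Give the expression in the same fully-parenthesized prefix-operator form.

(a + a)   [cost 3]

1. [add_zero →] (a + 0)  →  a;  E = ((((a + a) + 0) + 0) + 0)
2. [add_zero →] (((a + a) + 0) + 0)  →  ((a + a) + 0);  E = (((a + a) + 0) + 0)
3. [add_zero →] (((a + a) + 0) + 0)  →  ((a + a) + 0)
4. [add_zero →] ((a + a) + 0)  →  (a + a);  cost 3 ≤ 3, done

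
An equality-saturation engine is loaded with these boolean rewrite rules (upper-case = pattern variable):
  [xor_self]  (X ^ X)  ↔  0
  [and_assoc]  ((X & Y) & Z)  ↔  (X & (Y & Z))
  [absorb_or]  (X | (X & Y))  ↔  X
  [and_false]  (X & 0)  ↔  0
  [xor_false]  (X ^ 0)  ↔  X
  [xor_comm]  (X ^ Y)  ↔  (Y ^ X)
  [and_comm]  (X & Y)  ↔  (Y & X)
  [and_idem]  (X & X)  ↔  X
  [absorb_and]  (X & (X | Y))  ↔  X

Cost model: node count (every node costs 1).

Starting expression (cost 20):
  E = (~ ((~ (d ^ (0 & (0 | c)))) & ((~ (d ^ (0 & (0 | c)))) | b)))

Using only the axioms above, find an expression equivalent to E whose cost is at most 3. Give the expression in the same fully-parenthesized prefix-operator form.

(1) ((~ (d ^ (0 & (0 | c)))) & ((~ (d ^ (0 & (0 | c)))) | b))  =[absorb_and →]=  (~ (d ^ (0 & (0 | c))))    ⊢ (~ (~ (d ^ (0 & (0 | c)))))
(2) (0 & (0 | c))  =[absorb_and →]=  0    ⊢ (~ (~ (d ^ 0)))
(3) (d ^ 0)  =[xor_false →]=  d    ⊢ cost 3, within 3

(~ (~ d))   [cost 3]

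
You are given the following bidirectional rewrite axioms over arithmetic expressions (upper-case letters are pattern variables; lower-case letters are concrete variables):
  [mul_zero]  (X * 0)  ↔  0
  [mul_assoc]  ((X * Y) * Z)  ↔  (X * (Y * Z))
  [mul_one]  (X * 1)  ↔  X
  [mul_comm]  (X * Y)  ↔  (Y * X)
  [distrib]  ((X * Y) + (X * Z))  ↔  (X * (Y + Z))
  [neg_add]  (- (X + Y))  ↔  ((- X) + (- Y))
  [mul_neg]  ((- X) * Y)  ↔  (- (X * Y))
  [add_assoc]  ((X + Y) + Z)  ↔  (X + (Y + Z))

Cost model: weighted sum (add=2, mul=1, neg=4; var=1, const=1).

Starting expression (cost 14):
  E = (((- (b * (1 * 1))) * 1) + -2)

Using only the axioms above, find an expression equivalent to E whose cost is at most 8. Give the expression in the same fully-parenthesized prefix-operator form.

(1) (1 * 1)  =[mul_one →]=  1    ⊢ (((- (b * 1)) * 1) + -2)
(2) (b * 1)  =[mul_one →]=  b    ⊢ (((- b) * 1) + -2)
(3) ((- b) * 1)  =[mul_one →]=  (- b)    ⊢ cost 8, within 8

((- b) + -2)   [cost 8]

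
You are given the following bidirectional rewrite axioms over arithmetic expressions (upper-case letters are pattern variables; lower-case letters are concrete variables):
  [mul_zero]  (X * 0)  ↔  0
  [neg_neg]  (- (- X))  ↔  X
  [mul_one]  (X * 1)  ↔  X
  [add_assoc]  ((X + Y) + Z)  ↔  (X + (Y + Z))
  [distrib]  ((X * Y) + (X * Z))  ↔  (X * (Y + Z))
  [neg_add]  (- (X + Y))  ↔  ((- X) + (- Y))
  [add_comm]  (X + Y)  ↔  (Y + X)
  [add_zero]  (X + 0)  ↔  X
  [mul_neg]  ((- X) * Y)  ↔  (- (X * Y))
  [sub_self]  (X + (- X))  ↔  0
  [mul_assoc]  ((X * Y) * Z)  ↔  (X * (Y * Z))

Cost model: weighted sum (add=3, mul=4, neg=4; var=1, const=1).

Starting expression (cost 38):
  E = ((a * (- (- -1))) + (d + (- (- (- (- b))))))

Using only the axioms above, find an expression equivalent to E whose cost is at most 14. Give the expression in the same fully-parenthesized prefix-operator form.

(1) (- (- b))  =[neg_neg →]=  b    ⊢ ((a * (- (- -1))) + (d + (- (- b))))
(2) (- (- b))  =[neg_neg →]=  b    ⊢ ((a * (- (- -1))) + (d + b))
(3) (- (- -1))  =[neg_neg →]=  -1    ⊢ cost 14, within 14

((a * -1) + (d + b))   [cost 14]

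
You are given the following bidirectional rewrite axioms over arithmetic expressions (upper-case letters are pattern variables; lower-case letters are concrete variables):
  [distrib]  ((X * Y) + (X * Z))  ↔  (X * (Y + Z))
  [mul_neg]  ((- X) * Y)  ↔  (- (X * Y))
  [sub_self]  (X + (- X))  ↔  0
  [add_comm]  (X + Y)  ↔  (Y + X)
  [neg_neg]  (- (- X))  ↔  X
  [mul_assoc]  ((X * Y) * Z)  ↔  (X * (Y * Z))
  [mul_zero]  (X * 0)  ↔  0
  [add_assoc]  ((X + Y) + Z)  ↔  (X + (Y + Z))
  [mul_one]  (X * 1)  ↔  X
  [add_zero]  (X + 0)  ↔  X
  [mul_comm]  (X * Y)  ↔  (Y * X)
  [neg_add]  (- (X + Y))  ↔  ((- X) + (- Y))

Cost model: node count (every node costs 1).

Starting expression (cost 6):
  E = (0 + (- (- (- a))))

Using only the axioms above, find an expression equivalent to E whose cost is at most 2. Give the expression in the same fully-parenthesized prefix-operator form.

step 1: add_comm (→) rewrites (0 + (- (- (- a)))) into ((- (- (- a))) + 0)
step 2: add_zero (→) rewrites ((- (- (- a))) + 0) into (- (- (- a)))
step 3: neg_neg (→) rewrites (- (- a)) into a, reaching cost 2 (bound 2)

(- a)   [cost 2]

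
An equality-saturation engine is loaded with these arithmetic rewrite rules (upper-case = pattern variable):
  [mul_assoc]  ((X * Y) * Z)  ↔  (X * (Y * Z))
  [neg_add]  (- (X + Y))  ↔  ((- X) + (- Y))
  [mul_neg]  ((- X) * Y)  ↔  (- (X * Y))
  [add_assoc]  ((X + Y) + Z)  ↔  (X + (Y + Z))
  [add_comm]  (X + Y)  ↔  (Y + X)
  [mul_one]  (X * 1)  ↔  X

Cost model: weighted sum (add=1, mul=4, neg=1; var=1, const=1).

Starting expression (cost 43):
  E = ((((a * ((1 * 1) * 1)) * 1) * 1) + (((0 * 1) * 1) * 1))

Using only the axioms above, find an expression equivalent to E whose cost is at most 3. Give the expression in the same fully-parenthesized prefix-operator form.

(0 + a)   [cost 3]

step 1: mul_one (→) rewrites (1 * 1) into 1, now ((((a * (1 * 1)) * 1) * 1) + (((0 * 1) * 1) * 1))
step 2: mul_one (→) rewrites (((0 * 1) * 1) * 1) into ((0 * 1) * 1), now ((((a * (1 * 1)) * 1) * 1) + ((0 * 1) * 1))
step 3: mul_one (→) rewrites ((0 * 1) * 1) into (0 * 1), now ((((a * (1 * 1)) * 1) * 1) + (0 * 1))
step 4: mul_one (→) rewrites (((a * (1 * 1)) * 1) * 1) into ((a * (1 * 1)) * 1), now (((a * (1 * 1)) * 1) + (0 * 1))
step 5: mul_one (→) rewrites (1 * 1) into 1, now (((a * 1) * 1) + (0 * 1))
step 6: add_comm (→) rewrites (((a * 1) * 1) + (0 * 1)) into ((0 * 1) + ((a * 1) * 1))
step 7: mul_one (→) rewrites ((a * 1) * 1) into (a * 1), now ((0 * 1) + (a * 1))
step 8: mul_one (→) rewrites (0 * 1) into 0, now (0 + (a * 1))
step 9: mul_one (→) rewrites (a * 1) into a, reaching cost 3 (bound 3)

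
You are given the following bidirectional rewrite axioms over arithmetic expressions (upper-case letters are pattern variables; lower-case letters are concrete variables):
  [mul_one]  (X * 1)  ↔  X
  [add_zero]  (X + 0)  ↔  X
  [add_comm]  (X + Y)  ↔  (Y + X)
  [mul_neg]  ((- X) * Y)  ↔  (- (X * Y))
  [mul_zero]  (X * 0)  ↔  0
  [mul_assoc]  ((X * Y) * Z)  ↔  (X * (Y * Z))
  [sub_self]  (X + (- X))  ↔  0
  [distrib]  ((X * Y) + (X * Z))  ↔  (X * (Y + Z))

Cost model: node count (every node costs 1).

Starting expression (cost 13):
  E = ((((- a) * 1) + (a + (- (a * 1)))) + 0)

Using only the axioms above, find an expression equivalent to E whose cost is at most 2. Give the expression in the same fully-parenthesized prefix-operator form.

(- a)   [cost 2]

step 1: mul_one (→) rewrites (a * 1) into a, now ((((- a) * 1) + (a + (- a))) + 0)
step 2: sub_self (→) rewrites (a + (- a)) into 0, now ((((- a) * 1) + 0) + 0)
step 3: add_zero (→) rewrites ((((- a) * 1) + 0) + 0) into (((- a) * 1) + 0)
step 4: mul_one (→) rewrites ((- a) * 1) into (- a), now ((- a) + 0)
step 5: add_zero (→) rewrites ((- a) + 0) into (- a), reaching cost 2 (bound 2)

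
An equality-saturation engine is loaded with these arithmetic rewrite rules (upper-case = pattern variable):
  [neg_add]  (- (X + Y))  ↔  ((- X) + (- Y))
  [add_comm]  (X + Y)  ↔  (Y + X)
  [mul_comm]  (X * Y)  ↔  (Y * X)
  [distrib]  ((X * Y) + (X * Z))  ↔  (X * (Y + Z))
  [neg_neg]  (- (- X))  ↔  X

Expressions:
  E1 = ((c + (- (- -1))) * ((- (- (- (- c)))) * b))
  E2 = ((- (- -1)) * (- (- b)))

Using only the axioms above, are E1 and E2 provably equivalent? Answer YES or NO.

NO

Every axiom is a valid identity, so a rewrite proof would force E1 and E2 to agree under every assignment.
At b=1, c=0: E1 = 0 but E2 = -1; they differ, so no derivation exists.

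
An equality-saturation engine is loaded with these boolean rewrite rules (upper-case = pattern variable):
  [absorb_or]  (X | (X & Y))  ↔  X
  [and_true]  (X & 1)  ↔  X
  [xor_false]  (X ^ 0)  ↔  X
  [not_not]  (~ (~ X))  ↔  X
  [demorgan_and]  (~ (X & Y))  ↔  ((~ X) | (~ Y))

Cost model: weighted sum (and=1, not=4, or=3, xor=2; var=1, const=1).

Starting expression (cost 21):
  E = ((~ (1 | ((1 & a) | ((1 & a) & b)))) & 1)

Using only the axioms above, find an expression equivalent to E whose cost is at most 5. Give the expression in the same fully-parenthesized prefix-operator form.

(~ 1)   [cost 5]

(1) ((1 & a) | ((1 & a) & b))  =[absorb_or →]=  (1 & a)    ⊢ ((~ (1 | (1 & a))) & 1)
(2) (1 | (1 & a))  =[absorb_or →]=  1    ⊢ ((~ 1) & 1)
(3) ((~ 1) & 1)  =[and_true →]=  (~ 1)    ⊢ cost 5, within 5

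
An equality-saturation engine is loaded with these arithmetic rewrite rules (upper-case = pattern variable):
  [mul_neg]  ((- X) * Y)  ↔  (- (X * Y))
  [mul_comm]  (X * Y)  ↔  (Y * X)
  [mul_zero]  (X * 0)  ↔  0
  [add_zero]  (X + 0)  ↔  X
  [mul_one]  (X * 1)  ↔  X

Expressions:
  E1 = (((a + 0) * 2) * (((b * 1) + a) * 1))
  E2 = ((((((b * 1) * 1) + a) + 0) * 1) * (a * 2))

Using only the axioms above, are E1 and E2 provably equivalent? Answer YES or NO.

YES

step 1: add_zero (→) rewrites (a + 0) into a, now ((a * 2) * (((b * 1) + a) * 1))
step 2: mul_one (→) rewrites (((b * 1) + a) * 1) into ((b * 1) + a), now ((a * 2) * ((b * 1) + a))
step 3: mul_one (→) rewrites (b * 1) into b, now ((a * 2) * (b + a))
step 4: mul_comm (→) rewrites ((a * 2) * (b + a)) into ((b + a) * (a * 2))
step 5: mul_one (←) rewrites b into (b * 1), now (((b * 1) + a) * (a * 2))
step 6: mul_one (←) rewrites b into (b * 1), now ((((b * 1) * 1) + a) * (a * 2))
step 7: add_zero (←) rewrites (((b * 1) * 1) + a) into ((((b * 1) * 1) + a) + 0), now (((((b * 1) * 1) + a) + 0) * (a * 2))
step 8: mul_one (←) rewrites ((((b * 1) * 1) + a) + 0) into (((((b * 1) * 1) + a) + 0) * 1), which is E2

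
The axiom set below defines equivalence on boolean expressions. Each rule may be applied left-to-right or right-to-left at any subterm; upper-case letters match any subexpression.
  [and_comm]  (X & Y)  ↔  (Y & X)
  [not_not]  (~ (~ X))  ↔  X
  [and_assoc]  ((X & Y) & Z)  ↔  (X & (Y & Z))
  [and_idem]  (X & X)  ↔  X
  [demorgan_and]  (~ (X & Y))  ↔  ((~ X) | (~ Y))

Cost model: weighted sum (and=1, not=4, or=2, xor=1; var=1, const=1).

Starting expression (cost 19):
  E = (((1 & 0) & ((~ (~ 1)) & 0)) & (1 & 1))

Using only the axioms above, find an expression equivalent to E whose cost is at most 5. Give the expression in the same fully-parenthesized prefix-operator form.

(1) (1 & 1)  =[and_idem →]=  1    ⊢ (((1 & 0) & ((~ (~ 1)) & 0)) & 1)
(2) (~ (~ 1))  =[not_not →]=  1    ⊢ (((1 & 0) & (1 & 0)) & 1)
(3) ((1 & 0) & (1 & 0))  =[and_idem →]=  (1 & 0)    ⊢ cost 5, within 5

((1 & 0) & 1)   [cost 5]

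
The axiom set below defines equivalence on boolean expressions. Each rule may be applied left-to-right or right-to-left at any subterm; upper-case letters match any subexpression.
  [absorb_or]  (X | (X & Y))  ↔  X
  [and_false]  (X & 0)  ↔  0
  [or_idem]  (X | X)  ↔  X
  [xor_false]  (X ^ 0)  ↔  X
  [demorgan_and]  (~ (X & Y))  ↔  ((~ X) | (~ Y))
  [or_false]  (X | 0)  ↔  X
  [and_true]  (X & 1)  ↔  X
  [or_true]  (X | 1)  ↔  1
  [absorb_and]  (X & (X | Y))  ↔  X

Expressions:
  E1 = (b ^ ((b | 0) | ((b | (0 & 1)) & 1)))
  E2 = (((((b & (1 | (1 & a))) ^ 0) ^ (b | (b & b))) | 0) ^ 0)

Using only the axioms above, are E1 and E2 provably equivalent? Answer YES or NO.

YES

(1) (0 & 1)  =[and_true →]=  0    ⊢ (b ^ ((b | 0) | ((b | 0) & 1)))
(2) ((b | 0) | ((b | 0) & 1))  =[absorb_or →]=  (b | 0)    ⊢ (b ^ (b | 0))
(3) (b | 0)  =[or_false →]=  b    ⊢ (b ^ b)
(4) b  =[absorb_or ←]=  (b | (b & b))    ⊢ (b ^ (b | (b & b)))
(5) b  =[and_true ←]=  (b & 1)    ⊢ ((b & 1) ^ (b | (b & b)))
(6) ((b & 1) ^ (b | (b & b)))  =[or_false ←]=  (((b & 1) ^ (b | (b & b))) | 0)
(7) (((b & 1) ^ (b | (b & b))) | 0)  =[xor_false ←]=  ((((b & 1) ^ (b | (b & b))) | 0) ^ 0)
(8) (b & 1)  =[xor_false ←]=  ((b & 1) ^ 0)    ⊢ (((((b & 1) ^ 0) ^ (b | (b & b))) | 0) ^ 0)
(9) 1  =[absorb_or ←]=  (1 | (1 & a))    ⊢ E2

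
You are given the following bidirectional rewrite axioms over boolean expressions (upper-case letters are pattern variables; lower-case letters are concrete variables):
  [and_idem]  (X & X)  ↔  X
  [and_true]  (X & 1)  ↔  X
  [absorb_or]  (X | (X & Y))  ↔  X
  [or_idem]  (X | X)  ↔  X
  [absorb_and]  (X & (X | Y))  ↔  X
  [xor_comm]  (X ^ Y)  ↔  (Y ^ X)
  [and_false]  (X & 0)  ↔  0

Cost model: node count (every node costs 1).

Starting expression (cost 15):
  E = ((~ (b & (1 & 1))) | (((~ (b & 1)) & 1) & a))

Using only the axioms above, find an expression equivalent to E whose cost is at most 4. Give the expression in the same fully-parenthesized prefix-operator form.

(1) ((~ (b & 1)) & 1)  =[and_true →]=  (~ (b & 1))    ⊢ ((~ (b & (1 & 1))) | ((~ (b & 1)) & a))
(2) (1 & 1)  =[and_true →]=  1    ⊢ ((~ (b & 1)) | ((~ (b & 1)) & a))
(3) ((~ (b & 1)) | ((~ (b & 1)) & a))  =[absorb_or →]=  (~ (b & 1))    ⊢ cost 4, within 4

(~ (b & 1))   [cost 4]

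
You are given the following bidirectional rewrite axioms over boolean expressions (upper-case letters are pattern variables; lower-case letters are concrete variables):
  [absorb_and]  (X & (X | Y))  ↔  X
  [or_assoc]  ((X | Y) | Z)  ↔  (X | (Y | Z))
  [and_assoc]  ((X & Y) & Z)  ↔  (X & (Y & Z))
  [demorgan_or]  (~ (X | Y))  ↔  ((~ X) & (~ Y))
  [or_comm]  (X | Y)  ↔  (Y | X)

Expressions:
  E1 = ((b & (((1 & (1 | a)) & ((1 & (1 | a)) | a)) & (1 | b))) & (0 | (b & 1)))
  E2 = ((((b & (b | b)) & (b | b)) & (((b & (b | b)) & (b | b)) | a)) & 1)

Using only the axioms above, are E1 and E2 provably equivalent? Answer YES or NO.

YES

step 1: absorb_and (→) rewrites ((1 & (1 | a)) & ((1 & (1 | a)) | a)) into (1 & (1 | a)), now ((b & ((1 & (1 | a)) & (1 | b))) & (0 | (b & 1)))
step 2: absorb_and (→) rewrites (1 & (1 | a)) into 1, now ((b & (1 & (1 | b))) & (0 | (b & 1)))
step 3: absorb_and (→) rewrites (1 & (1 | b)) into 1, now ((b & 1) & (0 | (b & 1)))
step 4: or_comm (→) rewrites (0 | (b & 1)) into ((b & 1) | 0), now ((b & 1) & ((b & 1) | 0))
step 5: absorb_and (→) rewrites ((b & 1) & ((b & 1) | 0)) into (b & 1)
step 6: absorb_and (←) rewrites b into (b & (b | b)), now ((b & (b | b)) & 1)
step 7: absorb_and (←) rewrites b into (b & (b | b)), now (((b & (b | b)) & (b | b)) & 1)
step 8: absorb_and (←) rewrites ((b & (b | b)) & (b | b)) into (((b & (b | b)) & (b | b)) & (((b & (b | b)) & (b | b)) | a)), which is E2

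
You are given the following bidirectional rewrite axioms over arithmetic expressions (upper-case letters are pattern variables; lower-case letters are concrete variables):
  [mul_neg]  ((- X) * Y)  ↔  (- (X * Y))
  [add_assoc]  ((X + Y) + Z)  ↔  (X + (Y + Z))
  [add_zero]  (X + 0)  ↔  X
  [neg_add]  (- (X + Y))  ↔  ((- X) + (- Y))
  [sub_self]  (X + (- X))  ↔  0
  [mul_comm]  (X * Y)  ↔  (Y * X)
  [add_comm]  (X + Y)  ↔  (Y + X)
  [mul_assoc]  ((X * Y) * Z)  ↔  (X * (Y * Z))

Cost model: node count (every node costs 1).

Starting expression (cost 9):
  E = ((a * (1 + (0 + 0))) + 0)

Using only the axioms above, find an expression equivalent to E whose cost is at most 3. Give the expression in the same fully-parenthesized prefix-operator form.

(a * 1)   [cost 3]

step 1: add_zero (→) rewrites (0 + 0) into 0, now ((a * (1 + 0)) + 0)
step 2: add_zero (→) rewrites ((a * (1 + 0)) + 0) into (a * (1 + 0))
step 3: add_zero (→) rewrites (1 + 0) into 1, reaching cost 3 (bound 3)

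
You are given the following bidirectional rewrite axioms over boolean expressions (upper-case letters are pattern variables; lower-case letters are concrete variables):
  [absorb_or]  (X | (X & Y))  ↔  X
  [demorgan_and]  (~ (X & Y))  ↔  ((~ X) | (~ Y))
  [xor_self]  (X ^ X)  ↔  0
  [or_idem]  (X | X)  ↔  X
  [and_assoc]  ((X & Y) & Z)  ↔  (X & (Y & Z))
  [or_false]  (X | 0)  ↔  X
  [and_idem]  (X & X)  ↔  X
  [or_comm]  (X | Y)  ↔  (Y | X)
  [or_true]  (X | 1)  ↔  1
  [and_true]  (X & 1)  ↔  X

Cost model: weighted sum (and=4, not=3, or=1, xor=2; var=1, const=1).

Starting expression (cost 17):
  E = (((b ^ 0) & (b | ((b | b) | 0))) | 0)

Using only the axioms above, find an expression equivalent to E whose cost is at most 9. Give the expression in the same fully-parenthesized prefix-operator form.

1. [or_idem →] (b | b)  →  b;  E = (((b ^ 0) & (b | (b | 0))) | 0)
2. [or_false →] (b | 0)  →  b;  E = (((b ^ 0) & (b | b)) | 0)
3. [or_false →] (((b ^ 0) & (b | b)) | 0)  →  ((b ^ 0) & (b | b))
4. [or_idem →] (b | b)  →  b;  cost 9 ≤ 9, done

((b ^ 0) & b)   [cost 9]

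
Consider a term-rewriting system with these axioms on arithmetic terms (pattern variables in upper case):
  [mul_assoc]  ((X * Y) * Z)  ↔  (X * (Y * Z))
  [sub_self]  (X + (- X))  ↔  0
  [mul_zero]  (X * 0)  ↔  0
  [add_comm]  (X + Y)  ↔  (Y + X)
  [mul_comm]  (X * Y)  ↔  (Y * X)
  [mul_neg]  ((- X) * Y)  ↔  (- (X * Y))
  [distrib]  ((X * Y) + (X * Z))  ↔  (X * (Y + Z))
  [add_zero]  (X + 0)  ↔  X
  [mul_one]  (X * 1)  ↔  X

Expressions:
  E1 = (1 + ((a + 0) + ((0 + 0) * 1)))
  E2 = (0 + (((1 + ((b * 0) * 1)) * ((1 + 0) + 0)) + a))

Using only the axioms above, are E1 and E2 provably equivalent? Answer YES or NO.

YES

step 1: mul_one (→) rewrites ((0 + 0) * 1) into (0 + 0), now (1 + ((a + 0) + (0 + 0)))
step 2: add_zero (→) rewrites (0 + 0) into 0, now (1 + ((a + 0) + 0))
step 3: add_zero (→) rewrites (a + 0) into a, now (1 + (a + 0))
step 4: add_zero (→) rewrites (a + 0) into a, now (1 + a)
step 5: mul_one (←) rewrites 1 into (1 * 1), now ((1 * 1) + a)
step 6: add_zero (←) rewrites 1 into (1 + 0), now (((1 + 0) * 1) + a)
step 7: add_zero (←) rewrites 1 into (1 + 0), now (((1 + 0) * (1 + 0)) + a)
step 8: add_zero (←) rewrites (((1 + 0) * (1 + 0)) + a) into ((((1 + 0) * (1 + 0)) + a) + 0)
step 9: add_zero (←) rewrites 1 into (1 + 0), now ((((1 + 0) * ((1 + 0) + 0)) + a) + 0)
step 10: add_comm (→) rewrites ((((1 + 0) * ((1 + 0) + 0)) + a) + 0) into (0 + (((1 + 0) * ((1 + 0) + 0)) + a))
step 11: mul_one (←) rewrites 0 into (0 * 1), now (0 + (((1 + (0 * 1)) * ((1 + 0) + 0)) + a))
step 12: mul_zero (←) rewrites 0 into (b * 0), which is E2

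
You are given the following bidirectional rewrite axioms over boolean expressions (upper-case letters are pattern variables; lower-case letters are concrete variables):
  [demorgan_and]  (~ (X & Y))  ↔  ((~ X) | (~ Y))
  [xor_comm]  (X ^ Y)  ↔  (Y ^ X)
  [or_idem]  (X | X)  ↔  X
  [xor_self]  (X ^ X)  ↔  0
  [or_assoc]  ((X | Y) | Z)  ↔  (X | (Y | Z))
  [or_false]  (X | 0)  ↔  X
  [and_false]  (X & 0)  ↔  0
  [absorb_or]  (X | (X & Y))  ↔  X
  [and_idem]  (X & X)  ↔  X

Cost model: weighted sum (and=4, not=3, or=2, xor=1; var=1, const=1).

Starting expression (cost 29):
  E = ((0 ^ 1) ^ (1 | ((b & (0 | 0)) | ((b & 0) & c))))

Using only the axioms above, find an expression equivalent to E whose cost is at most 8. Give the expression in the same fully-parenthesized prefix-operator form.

step 1: or_idem (→) rewrites (0 | 0) into 0, now ((0 ^ 1) ^ (1 | ((b & 0) | ((b & 0) & c))))
step 2: absorb_or (→) rewrites ((b & 0) | ((b & 0) & c)) into (b & 0), now ((0 ^ 1) ^ (1 | (b & 0)))
step 3: and_false (→) rewrites (b & 0) into 0, reaching cost 8 (bound 8)

((0 ^ 1) ^ (1 | 0))   [cost 8]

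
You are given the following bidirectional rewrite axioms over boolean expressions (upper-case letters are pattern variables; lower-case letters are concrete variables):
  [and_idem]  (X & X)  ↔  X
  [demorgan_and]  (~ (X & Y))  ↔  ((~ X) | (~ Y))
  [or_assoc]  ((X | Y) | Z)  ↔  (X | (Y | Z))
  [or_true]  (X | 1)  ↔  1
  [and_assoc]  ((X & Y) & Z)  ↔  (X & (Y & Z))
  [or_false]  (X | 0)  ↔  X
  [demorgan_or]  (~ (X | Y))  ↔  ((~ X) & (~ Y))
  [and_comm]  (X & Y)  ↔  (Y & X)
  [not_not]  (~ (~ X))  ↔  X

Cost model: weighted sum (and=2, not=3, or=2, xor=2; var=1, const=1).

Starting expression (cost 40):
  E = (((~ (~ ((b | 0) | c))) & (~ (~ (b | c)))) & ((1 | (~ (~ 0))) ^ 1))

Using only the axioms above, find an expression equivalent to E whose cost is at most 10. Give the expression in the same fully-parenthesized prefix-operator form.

((b | c) & (1 ^ 1))   [cost 10]

1. [or_false →] (b | 0)  →  b;  E = (((~ (~ (b | c))) & (~ (~ (b | c)))) & ((1 | (~ (~ 0))) ^ 1))
2. [and_idem →] ((~ (~ (b | c))) & (~ (~ (b | c))))  →  (~ (~ (b | c)));  E = ((~ (~ (b | c))) & ((1 | (~ (~ 0))) ^ 1))
3. [not_not →] (~ (~ 0))  →  0;  E = ((~ (~ (b | c))) & ((1 | 0) ^ 1))
4. [not_not →] (~ (~ (b | c)))  →  (b | c);  E = ((b | c) & ((1 | 0) ^ 1))
5. [or_false →] (1 | 0)  →  1;  cost 10 ≤ 10, done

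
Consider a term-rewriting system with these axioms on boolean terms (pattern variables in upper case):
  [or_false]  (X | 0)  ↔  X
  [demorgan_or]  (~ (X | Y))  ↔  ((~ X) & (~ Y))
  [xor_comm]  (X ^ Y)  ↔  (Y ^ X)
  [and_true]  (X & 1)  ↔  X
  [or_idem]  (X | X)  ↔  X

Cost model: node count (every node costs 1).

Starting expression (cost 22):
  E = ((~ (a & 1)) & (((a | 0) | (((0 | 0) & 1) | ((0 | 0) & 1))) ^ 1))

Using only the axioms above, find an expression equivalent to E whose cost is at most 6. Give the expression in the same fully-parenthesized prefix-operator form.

step 1: or_idem (→) rewrites (((0 | 0) & 1) | ((0 | 0) & 1)) into ((0 | 0) & 1), now ((~ (a & 1)) & (((a | 0) | ((0 | 0) & 1)) ^ 1))
step 2: or_idem (→) rewrites (0 | 0) into 0, now ((~ (a & 1)) & (((a | 0) | (0 & 1)) ^ 1))
step 3: and_true (→) rewrites (0 & 1) into 0, now ((~ (a & 1)) & (((a | 0) | 0) ^ 1))
step 4: and_true (→) rewrites (a & 1) into a, now ((~ a) & (((a | 0) | 0) ^ 1))
step 5: or_false (→) rewrites (a | 0) into a, now ((~ a) & ((a | 0) ^ 1))
step 6: or_false (→) rewrites (a | 0) into a, reaching cost 6 (bound 6)

((~ a) & (a ^ 1))   [cost 6]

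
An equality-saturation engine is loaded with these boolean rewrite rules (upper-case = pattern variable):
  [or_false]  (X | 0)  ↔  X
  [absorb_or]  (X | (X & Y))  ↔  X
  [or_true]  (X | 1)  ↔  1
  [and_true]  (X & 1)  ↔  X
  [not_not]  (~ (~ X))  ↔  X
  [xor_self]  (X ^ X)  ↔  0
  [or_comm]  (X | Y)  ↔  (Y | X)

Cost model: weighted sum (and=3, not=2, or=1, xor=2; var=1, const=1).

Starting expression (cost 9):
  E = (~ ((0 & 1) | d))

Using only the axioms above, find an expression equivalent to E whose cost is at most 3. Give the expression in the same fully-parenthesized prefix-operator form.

step 1: and_true (→) rewrites (0 & 1) into 0, now (~ (0 | d))
step 2: or_comm (→) rewrites (0 | d) into (d | 0), now (~ (d | 0))
step 3: or_false (→) rewrites (d | 0) into d, reaching cost 3 (bound 3)

(~ d)   [cost 3]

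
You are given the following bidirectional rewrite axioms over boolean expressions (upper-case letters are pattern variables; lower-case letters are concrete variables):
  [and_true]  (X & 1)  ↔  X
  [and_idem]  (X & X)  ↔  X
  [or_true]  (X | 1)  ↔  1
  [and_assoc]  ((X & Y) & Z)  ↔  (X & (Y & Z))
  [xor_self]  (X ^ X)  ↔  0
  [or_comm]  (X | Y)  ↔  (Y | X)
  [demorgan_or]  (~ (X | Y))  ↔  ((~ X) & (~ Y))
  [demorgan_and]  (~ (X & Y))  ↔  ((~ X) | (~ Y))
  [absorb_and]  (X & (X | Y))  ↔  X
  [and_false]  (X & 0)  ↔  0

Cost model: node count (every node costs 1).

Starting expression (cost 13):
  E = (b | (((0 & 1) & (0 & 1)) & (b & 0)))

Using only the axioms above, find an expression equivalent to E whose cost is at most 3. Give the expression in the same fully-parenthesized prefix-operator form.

(b | 0)   [cost 3]

step 1: and_idem (→) rewrites ((0 & 1) & (0 & 1)) into (0 & 1), now (b | ((0 & 1) & (b & 0)))
step 2: and_false (→) rewrites (b & 0) into 0, now (b | ((0 & 1) & 0))
step 3: and_true (→) rewrites (0 & 1) into 0, now (b | (0 & 0))
step 4: and_false (→) rewrites (0 & 0) into 0, reaching cost 3 (bound 3)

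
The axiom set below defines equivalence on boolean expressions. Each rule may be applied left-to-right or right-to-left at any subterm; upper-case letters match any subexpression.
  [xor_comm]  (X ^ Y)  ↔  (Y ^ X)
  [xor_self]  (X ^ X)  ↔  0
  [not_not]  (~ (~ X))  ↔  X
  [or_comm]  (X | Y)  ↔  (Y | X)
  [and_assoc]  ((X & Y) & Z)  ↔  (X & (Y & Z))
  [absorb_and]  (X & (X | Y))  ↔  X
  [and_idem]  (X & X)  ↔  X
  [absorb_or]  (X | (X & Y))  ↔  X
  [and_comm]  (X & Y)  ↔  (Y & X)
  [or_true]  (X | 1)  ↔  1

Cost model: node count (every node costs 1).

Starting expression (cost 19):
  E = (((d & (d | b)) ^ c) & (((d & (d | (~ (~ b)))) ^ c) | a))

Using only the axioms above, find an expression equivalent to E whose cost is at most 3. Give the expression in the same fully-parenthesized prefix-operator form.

(d ^ c)   [cost 3]

(1) (~ (~ b))  =[not_not →]=  b    ⊢ (((d & (d | b)) ^ c) & (((d & (d | b)) ^ c) | a))
(2) (((d & (d | b)) ^ c) & (((d & (d | b)) ^ c) | a))  =[absorb_and →]=  ((d & (d | b)) ^ c)
(3) (d & (d | b))  =[absorb_and →]=  d    ⊢ cost 3, within 3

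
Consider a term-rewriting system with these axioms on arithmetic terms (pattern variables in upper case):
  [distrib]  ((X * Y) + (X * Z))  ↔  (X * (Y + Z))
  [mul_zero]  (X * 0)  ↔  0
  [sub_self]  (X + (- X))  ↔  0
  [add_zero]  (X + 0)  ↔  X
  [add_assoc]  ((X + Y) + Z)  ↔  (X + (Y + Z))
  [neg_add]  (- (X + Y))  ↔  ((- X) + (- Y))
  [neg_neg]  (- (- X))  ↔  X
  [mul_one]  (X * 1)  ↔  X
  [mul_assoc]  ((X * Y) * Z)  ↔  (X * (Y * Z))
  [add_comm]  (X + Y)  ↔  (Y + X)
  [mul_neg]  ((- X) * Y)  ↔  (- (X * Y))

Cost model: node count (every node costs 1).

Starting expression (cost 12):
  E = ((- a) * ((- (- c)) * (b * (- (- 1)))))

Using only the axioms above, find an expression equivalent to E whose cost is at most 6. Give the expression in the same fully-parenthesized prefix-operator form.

(1) (- (- c))  =[neg_neg →]=  c    ⊢ ((- a) * (c * (b * (- (- 1)))))
(2) (- (- 1))  =[neg_neg →]=  1    ⊢ ((- a) * (c * (b * 1)))
(3) (b * 1)  =[mul_one →]=  b    ⊢ cost 6, within 6

((- a) * (c * b))   [cost 6]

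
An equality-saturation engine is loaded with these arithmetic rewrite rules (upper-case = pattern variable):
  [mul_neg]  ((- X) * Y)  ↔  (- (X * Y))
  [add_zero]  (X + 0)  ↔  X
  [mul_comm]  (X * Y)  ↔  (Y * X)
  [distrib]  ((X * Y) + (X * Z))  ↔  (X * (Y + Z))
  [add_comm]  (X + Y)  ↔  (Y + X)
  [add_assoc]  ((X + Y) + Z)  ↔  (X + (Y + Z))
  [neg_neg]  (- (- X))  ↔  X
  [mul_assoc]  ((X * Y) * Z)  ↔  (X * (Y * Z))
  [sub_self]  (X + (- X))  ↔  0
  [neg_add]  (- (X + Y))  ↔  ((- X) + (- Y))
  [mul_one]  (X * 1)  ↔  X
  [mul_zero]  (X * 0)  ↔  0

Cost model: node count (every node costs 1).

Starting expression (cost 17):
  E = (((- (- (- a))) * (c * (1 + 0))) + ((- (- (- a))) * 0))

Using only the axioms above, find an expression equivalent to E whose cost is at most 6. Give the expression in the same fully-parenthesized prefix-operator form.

((c + 0) * (- a))   [cost 6]

1. [distrib →] (((- (- (- a))) * (c * (1 + 0))) + ((- (- (- a))) * 0))  →  ((- (- (- a))) * ((c * (1 + 0)) + 0))
2. [add_zero →] (1 + 0)  →  1;  E = ((- (- (- a))) * ((c * 1) + 0))
3. [mul_comm →] ((- (- (- a))) * ((c * 1) + 0))  →  (((c * 1) + 0) * (- (- (- a))))
4. [neg_neg →] (- (- a))  →  a;  E = (((c * 1) + 0) * (- a))
5. [mul_one →] (c * 1)  →  c;  cost 6 ≤ 6, done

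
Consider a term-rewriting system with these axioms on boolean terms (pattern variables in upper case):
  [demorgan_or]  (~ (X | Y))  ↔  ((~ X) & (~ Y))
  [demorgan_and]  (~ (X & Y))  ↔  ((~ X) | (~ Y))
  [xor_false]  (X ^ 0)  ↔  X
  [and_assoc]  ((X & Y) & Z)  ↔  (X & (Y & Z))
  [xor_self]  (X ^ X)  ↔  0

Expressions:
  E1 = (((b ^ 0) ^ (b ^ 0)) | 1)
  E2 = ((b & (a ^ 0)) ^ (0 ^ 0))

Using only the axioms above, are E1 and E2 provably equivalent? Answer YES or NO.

NO

All listed rules preserve value, hence provable equivalence implies equal values everywhere; look for a separating assignment.
a=0, b=0 gives E1 ↦ 1, E2 ↦ 0; values differ ⇒ not provably equivalent.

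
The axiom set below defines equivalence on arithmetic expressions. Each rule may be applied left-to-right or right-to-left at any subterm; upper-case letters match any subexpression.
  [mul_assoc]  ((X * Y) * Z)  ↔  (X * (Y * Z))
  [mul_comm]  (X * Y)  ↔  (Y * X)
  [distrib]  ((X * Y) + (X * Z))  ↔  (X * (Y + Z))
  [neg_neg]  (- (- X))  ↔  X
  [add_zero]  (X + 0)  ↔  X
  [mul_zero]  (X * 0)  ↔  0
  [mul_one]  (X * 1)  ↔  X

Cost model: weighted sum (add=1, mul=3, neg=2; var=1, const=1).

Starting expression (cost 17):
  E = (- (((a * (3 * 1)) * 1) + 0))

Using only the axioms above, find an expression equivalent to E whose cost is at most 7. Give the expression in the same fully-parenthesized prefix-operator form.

(- (3 * a))   [cost 7]

step 1: mul_one (→) rewrites (3 * 1) into 3, now (- (((a * 3) * 1) + 0))
step 2: add_zero (→) rewrites (((a * 3) * 1) + 0) into ((a * 3) * 1), now (- ((a * 3) * 1))
step 3: mul_comm (→) rewrites (a * 3) into (3 * a), now (- ((3 * a) * 1))
step 4: mul_one (→) rewrites ((3 * a) * 1) into (3 * a), reaching cost 7 (bound 7)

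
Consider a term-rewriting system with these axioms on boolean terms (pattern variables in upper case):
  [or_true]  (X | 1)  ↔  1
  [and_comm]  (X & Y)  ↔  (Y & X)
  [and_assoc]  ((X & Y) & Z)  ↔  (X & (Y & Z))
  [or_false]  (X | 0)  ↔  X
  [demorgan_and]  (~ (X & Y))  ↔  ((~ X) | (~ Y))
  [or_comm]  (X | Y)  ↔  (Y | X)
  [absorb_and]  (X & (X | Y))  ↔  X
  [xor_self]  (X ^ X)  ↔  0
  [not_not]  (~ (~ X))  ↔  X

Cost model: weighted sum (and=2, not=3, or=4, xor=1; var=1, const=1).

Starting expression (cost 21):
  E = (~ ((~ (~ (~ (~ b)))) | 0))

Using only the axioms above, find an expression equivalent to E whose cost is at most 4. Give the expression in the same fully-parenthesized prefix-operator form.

(1) ((~ (~ (~ (~ b)))) | 0)  =[or_false →]=  (~ (~ (~ (~ b))))    ⊢ (~ (~ (~ (~ (~ b)))))
(2) (~ (~ (~ (~ (~ b)))))  =[not_not →]=  (~ (~ (~ b)))
(3) (~ (~ b))  =[not_not →]=  b    ⊢ cost 4, within 4

(~ b)   [cost 4]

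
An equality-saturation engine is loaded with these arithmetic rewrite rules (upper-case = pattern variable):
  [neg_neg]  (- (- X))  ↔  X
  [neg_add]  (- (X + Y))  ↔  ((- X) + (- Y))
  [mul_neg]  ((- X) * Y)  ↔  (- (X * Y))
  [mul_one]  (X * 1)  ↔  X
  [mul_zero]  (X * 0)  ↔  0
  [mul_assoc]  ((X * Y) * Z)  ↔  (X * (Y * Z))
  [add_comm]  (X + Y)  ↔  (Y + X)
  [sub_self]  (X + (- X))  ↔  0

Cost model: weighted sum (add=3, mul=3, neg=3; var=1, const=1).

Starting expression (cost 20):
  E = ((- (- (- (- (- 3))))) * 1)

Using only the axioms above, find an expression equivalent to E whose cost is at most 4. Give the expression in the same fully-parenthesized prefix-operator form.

(- 3)   [cost 4]

step 1: neg_neg (→) rewrites (- (- (- 3))) into (- 3), now ((- (- (- 3))) * 1)
step 2: neg_neg (→) rewrites (- (- 3)) into 3, now ((- 3) * 1)
step 3: mul_one (→) rewrites ((- 3) * 1) into (- 3), reaching cost 4 (bound 4)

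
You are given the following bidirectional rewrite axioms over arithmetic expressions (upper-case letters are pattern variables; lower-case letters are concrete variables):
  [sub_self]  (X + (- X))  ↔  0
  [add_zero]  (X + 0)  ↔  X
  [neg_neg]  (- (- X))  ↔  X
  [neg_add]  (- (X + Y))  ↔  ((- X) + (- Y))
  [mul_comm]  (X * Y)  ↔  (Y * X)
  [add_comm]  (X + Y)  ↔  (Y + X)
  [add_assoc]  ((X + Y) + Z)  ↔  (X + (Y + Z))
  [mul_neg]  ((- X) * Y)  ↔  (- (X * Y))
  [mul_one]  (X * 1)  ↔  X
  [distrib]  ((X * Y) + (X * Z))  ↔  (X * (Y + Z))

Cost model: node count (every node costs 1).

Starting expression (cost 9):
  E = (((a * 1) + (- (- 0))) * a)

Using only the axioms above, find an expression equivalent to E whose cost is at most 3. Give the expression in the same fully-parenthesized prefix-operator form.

(a * a)   [cost 3]

(1) (- (- 0))  =[neg_neg →]=  0    ⊢ (((a * 1) + 0) * a)
(2) (a * 1)  =[mul_one →]=  a    ⊢ ((a + 0) * a)
(3) (a + 0)  =[add_zero →]=  a    ⊢ cost 3, within 3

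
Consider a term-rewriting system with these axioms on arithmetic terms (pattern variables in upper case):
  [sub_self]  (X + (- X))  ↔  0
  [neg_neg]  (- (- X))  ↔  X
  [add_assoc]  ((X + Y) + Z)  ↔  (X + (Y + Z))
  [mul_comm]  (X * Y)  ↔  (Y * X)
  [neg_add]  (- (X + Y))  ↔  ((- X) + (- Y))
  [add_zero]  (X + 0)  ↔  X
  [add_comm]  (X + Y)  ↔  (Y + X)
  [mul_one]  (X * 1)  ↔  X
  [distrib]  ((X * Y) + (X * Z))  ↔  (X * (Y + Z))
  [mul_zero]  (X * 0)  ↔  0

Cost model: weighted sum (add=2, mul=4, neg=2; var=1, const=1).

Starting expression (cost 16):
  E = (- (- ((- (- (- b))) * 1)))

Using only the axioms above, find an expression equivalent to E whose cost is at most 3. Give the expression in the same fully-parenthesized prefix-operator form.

(1) ((- (- (- b))) * 1)  =[mul_one →]=  (- (- (- b)))    ⊢ (- (- (- (- (- b)))))
(2) (- (- (- (- b))))  =[neg_neg →]=  (- (- b))    ⊢ (- (- (- b)))
(3) (- (- (- b)))  =[neg_neg →]=  (- b)    ⊢ cost 3, within 3

(- b)   [cost 3]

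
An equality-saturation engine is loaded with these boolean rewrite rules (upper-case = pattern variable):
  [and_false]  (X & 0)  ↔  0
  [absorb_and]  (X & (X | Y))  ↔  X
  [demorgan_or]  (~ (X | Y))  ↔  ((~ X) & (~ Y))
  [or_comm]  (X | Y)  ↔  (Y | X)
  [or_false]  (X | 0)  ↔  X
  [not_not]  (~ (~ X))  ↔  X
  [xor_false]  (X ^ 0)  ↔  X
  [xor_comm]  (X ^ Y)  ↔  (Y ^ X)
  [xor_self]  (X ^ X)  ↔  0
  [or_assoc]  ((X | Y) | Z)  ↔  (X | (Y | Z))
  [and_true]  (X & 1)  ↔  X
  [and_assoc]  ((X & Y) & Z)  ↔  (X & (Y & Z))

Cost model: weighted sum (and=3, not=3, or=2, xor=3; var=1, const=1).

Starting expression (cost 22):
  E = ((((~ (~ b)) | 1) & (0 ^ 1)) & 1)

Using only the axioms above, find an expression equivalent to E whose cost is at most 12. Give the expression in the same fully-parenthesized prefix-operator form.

(1) (~ (~ b))  =[not_not →]=  b    ⊢ (((b | 1) & (0 ^ 1)) & 1)
(2) (((b | 1) & (0 ^ 1)) & 1)  =[and_assoc →]=  ((b | 1) & ((0 ^ 1) & 1))
(3) ((0 ^ 1) & 1)  =[and_true →]=  (0 ^ 1)    ⊢ cost 12, within 12

((b | 1) & (0 ^ 1))   [cost 12]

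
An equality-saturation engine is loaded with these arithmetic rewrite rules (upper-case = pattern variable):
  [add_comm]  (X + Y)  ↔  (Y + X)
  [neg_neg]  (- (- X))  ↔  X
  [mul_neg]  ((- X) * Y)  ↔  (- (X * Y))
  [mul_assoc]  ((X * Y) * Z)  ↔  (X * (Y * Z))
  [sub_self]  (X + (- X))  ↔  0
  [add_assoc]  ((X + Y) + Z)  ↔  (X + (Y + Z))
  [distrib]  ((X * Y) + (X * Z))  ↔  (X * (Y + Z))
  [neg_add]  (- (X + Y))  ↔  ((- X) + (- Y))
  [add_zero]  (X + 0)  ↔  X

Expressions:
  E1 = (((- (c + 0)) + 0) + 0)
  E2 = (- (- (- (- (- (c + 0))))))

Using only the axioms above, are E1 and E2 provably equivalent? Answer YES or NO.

YES

1. [add_zero →] ((- (c + 0)) + 0)  →  (- (c + 0));  E1 = ((- (c + 0)) + 0)
2. [add_zero →] ((- (c + 0)) + 0)  →  (- (c + 0))
3. [add_zero →] (c + 0)  →  c;  E1 = (- c)
4. [neg_neg ←] c  →  (- (- c));  E1 = (- (- (- c)))
5. [neg_neg ←] (- (- c))  →  (- (- (- (- c))));  E1 = (- (- (- (- (- c)))))
6. [add_zero ←] c  →  (c + 0);  this is E2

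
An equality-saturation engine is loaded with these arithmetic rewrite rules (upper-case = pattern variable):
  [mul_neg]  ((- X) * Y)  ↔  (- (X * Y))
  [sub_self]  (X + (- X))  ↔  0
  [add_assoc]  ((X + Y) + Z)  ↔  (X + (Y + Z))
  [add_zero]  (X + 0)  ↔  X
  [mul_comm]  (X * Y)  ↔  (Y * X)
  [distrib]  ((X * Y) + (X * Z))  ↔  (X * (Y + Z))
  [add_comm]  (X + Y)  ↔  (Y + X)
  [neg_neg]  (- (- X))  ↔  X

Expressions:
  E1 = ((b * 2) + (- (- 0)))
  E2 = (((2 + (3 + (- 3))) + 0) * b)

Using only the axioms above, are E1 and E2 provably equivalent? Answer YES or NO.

step 1: neg_neg (→) rewrites (- (- 0)) into 0, now ((b * 2) + 0)
step 2: add_zero (→) rewrites ((b * 2) + 0) into (b * 2)
step 3: mul_comm (→) rewrites (b * 2) into (2 * b)
step 4: add_zero (←) rewrites 2 into (2 + 0), now ((2 + 0) * b)
step 5: add_zero (←) rewrites 2 into (2 + 0), now (((2 + 0) + 0) * b)
step 6: sub_self (←) rewrites 0 into (3 + (- 3)), which is E2

YES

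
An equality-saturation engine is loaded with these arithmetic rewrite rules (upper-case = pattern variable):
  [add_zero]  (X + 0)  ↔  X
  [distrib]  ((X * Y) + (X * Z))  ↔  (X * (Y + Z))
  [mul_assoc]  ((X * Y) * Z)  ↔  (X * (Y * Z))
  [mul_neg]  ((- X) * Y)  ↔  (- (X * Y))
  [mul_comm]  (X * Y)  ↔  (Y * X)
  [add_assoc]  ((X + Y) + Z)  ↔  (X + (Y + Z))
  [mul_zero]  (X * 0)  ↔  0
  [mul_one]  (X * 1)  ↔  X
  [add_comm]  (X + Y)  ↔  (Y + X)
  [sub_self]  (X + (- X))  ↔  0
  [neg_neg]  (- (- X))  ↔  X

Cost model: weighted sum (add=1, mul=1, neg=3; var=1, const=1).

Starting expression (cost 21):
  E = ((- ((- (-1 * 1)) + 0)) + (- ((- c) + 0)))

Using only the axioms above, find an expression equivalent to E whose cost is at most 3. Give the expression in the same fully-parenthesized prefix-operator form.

(-1 + c)   [cost 3]

1. [add_zero →] ((- (-1 * 1)) + 0)  →  (- (-1 * 1));  E = ((- (- (-1 * 1))) + (- ((- c) + 0)))
2. [neg_neg →] (- (- (-1 * 1)))  →  (-1 * 1);  E = ((-1 * 1) + (- ((- c) + 0)))
3. [add_zero →] ((- c) + 0)  →  (- c);  E = ((-1 * 1) + (- (- c)))
4. [mul_one →] (-1 * 1)  →  -1;  E = (-1 + (- (- c)))
5. [neg_neg →] (- (- c))  →  c;  cost 3 ≤ 3, done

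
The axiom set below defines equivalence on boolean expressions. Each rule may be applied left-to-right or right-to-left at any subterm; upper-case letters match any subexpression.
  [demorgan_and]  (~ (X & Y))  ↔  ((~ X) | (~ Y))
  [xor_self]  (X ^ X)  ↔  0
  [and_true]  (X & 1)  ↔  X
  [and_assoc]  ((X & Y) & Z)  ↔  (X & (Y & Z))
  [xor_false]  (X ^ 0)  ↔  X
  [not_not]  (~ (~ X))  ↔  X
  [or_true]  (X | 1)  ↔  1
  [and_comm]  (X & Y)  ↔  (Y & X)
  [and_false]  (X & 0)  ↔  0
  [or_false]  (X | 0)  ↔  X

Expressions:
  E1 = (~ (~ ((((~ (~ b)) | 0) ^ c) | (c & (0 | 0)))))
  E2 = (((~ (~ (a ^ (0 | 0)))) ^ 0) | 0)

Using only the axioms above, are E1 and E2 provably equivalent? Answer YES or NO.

NO

All listed rules preserve value, hence provable equivalence implies equal values everywhere; look for a separating assignment.
a=0, b=0, c=1 gives E1 ↦ 1, E2 ↦ 0; values differ ⇒ not provably equivalent.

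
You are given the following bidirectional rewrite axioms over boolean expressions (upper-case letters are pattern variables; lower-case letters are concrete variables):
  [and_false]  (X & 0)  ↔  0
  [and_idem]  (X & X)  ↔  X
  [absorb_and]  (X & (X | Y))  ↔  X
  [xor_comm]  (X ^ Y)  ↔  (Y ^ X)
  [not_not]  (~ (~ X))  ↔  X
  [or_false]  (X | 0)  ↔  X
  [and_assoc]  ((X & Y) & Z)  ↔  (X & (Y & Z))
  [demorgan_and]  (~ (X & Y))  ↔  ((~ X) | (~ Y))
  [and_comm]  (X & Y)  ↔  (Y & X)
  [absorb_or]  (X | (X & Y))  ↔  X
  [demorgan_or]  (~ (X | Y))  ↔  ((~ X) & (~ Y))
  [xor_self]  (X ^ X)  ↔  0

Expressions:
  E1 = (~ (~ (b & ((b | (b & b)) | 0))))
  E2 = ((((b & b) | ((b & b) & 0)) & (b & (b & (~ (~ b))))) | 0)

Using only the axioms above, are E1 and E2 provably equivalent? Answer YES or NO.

YES

(1) (~ (~ (b & ((b | (b & b)) | 0))))  =[not_not →]=  (b & ((b | (b & b)) | 0))
(2) (b | (b & b))  =[absorb_or →]=  b    ⊢ (b & (b | 0))
(3) (b | 0)  =[or_false →]=  b    ⊢ (b & b)
(4) (b & b)  =[and_idem ←]=  ((b & b) & (b & b))
(5) b  =[and_idem ←]=  (b & b)    ⊢ ((b & b) & (b & (b & b)))
(6) ((b & b) & (b & (b & b)))  =[or_false ←]=  (((b & b) & (b & (b & b))) | 0)
(7) (b & b)  =[absorb_or ←]=  ((b & b) | ((b & b) & 0))    ⊢ ((((b & b) | ((b & b) & 0)) & (b & (b & b))) | 0)
(8) b  =[not_not ←]=  (~ (~ b))    ⊢ E2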